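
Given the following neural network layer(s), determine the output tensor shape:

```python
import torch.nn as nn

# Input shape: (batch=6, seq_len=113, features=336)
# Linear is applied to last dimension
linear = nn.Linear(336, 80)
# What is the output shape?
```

Input: (6, 113, 336) -> Output: (6, 113, 80)

Answer: (6, 113, 80)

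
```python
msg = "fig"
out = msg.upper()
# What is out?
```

Trace:
`msg = "fig"` → msg = 'fig'
`out = msg.upper()` → out = 'FIG'
So out = 'FIG'

Answer: 'FIG'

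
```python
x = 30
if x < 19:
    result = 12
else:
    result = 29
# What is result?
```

Trace:
`x = 30` → x = 30
`if x < 19: ...` → x < 19 is False, take else branch → result = 29
So result = 29

Answer: 29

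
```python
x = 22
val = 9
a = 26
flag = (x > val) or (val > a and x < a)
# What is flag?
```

Trace:
`x = 22` → x = 22
`val = 9` → val = 9
`a = 26` → a = 26
`flag = (x > val) or (val > a and x < a)` → flag = True
So flag = True

Answer: True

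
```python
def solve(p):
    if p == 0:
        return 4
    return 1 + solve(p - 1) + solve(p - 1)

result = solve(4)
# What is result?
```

solve(p) = 1 + 2·solve(p-1), solve(0)=4. Closed form: (4+1)·2^4 - 1 = 79.

Answer: 79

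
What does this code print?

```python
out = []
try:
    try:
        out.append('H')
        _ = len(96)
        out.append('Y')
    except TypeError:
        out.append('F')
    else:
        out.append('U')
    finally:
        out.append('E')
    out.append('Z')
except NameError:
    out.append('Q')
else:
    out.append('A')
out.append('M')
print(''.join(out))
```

Execution trace: 'H' (inner try body) → 'F' (inner except TypeError) → 'E' (inner finally) → 'Z' (try body, no exception) → 'A' (else) → 'M' (after the try/except). Output: HFEZAM

Answer: HFEZAM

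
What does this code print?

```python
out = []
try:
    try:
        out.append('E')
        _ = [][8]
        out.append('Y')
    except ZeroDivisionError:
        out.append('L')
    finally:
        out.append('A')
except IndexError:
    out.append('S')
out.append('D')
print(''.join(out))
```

Execution trace: 'E' (try body) → 'A' (finally) → 'S' (outer except IndexError) → 'D' (after the try/except). Output: EASD

Answer: EASD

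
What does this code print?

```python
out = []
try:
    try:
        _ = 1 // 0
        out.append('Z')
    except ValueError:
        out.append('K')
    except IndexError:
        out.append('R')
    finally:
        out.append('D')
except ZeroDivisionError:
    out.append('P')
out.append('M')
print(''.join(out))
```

Execution trace: 'D' (inner finally) → 'P' (outer except ZeroDivisionError) → 'M' (after the try/except). Output: DPM

Answer: DPM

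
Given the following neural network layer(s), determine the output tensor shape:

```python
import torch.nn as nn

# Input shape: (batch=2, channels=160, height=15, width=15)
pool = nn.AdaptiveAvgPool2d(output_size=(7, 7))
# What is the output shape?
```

Input: (2, 160, 15, 15) -> Output: (2, 160, 7, 7)

Answer: (2, 160, 7, 7)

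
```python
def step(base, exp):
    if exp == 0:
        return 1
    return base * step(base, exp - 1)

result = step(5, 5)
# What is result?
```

step(5, 5) = 5 * 5 * 5 * 5 * 5 = 3125

Answer: 3125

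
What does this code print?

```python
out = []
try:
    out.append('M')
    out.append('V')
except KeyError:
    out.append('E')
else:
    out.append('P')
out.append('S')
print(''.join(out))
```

Execution trace: 'M' (try body) → 'V' (try body, no exception) → 'P' (else) → 'S' (after the try/except). Output: MVPS

Answer: MVPS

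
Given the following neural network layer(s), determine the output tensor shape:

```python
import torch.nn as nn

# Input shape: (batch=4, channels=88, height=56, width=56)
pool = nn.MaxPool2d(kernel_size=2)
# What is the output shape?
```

Input: (4, 88, 56, 56) -> Output: (4, 88, 28, 28)

Answer: (4, 88, 28, 28)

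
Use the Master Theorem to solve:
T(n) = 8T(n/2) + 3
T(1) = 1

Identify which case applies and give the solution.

a=8, b=2, f(n)=3. log_2(8) = 3. Since c=0 < 3, Case 1 applies: T(n) = Θ(n^log_b(a)) = O(n^3).

Answer: O(n^3) - Case 1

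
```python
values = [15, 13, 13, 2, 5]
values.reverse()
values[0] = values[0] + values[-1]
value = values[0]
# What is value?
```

Trace:
`values = [15, 13, 13, 2, 5]` → values = [15, 13, 13, 2, 5]
`values.reverse()` → values = [5, 2, 13, 13, 15]
`values[0] = values[0] + values[-1]` → values = [20, 2, 13, 13, 15]
`value = values[0]` → value = 20
So value = 20

Answer: 20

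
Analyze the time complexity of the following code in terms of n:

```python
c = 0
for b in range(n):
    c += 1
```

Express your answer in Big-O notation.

Each loop level contributes: n. Multiplying the contributions gives O(n).

Answer: O(n)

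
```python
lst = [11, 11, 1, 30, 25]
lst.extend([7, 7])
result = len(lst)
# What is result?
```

Trace:
`lst = [11, 11, 1, 30, 25]` → lst = [11, 11, 1, 30, 25]
`lst.extend([7, 7])` → lst = [11, 11, 1, 30, 25, 7, 7]
`result = len(lst)` → result = 7
So result = 7

Answer: 7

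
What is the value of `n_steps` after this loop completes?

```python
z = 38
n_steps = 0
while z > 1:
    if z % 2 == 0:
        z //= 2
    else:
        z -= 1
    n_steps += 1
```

Steps to reduce 38 to 1
`n_steps` takes the values: 0 → 1 → 2 → 3 → 4 → 5 → 6 → 7

Answer: 7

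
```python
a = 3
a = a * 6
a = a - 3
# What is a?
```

Trace:
`a = 3` → a = 3
`a = a * 6` → a = 18
`a = a - 3` → a = 15
So a = 15

Answer: 15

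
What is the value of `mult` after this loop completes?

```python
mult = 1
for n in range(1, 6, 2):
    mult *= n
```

Product of 1, 3, 5, ... up to 5
`mult` takes the values: 1 → 3 → 15

Answer: 15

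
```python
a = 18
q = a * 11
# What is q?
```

Trace:
`a = 18` → a = 18
`q = a * 11` → q = 198
So q = 198

Answer: 198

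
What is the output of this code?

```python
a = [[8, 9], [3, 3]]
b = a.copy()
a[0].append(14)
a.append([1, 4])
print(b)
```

Key concept: shallow copy with nested lists.
Step by step:
`a = [[8, 9], [3, 3]]` → a = [[8, 9], [3, 3]]
`b = a.copy()` → b = [[8, 9], [3, 3]]
`a[0].append(14)` → a = [[8, 9, 14], [3, 3]]; b = [[8, 9, 14], [3, 3]]
`a.append([1, 4])` → a = [[8, 9, 14], [3, 3], [1, 4]]
`print(b)` → prints [[8, 9, 14], [3, 3]]

Answer: [[8, 9, 14], [3, 3]]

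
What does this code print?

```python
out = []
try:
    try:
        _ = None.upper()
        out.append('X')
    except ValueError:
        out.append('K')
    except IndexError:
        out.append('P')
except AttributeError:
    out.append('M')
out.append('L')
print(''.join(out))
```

Execution trace: 'M' (outer except AttributeError) → 'L' (after the try/except). Output: ML

Answer: ML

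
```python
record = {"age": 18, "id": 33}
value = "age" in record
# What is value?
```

Trace:
`record = {"age": 18, "id": 33}` → record = {'age': 18, 'id': 33}
`value = "age" in record` → value = True
So value = True

Answer: True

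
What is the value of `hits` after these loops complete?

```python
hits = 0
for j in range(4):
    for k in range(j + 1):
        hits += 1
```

Triangle: 1 + 2 + ... + 4
`hits` takes the values: 0 → 1 → 2 → 3 → 4 → 5 → 6 → 7 → 8 → 9 → 10

Answer: 10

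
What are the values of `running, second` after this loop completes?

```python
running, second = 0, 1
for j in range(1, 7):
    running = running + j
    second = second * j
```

Sum and factorial of 1 to 6
`running, second` takes the values: (0, 1) → (1, 1) → (3, 1) → (3, 2) → (6, 2) → (6, 6) → (10, 6) → (10, 24) → (15, 24) → (15, 120) → (21, 120) → (21, 720)

Answer: 21, 720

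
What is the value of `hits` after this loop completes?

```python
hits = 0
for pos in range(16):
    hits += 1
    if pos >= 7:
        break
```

Loop breaks when pos reaches 7, hits is 8
`hits` takes the values: 0 → 1 → 2 → 3 → 4 → 5 → 6 → 7 → 8

Answer: 8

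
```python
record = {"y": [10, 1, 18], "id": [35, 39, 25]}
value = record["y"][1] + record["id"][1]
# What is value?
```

Trace:
`record = {"y": [10, 1, 18], "id": [35, 39, 25]}` → record = {'y': [10, 1, 18], 'id': [35, 39, 25]}
`value = record["y"][1] + record["id"][1]` → value = 40
So value = 40

Answer: 40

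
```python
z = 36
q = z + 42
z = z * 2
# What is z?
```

Trace:
`z = 36` → z = 36
`q = z + 42` → q = 78
`z = z * 2` → z = 72
So z = 72

Answer: 72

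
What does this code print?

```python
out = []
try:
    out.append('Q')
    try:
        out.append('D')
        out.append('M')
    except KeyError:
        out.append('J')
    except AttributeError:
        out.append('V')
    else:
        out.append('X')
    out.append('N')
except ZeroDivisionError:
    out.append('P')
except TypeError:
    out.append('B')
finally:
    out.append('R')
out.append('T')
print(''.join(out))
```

Execution trace: 'Q' (try body) → 'D' (inner try body) → 'M' (inner try body, no exception) → 'X' (inner else) → 'N' (try body, no exception) → 'R' (finally) → 'T' (after the try/except). Output: QDMXNRT

Answer: QDMXNRT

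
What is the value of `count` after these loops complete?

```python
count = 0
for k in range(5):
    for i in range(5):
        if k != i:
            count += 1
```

5² - 5 (exclude diagonal)
`count` takes the values: 0 → 1 → 2 → 3 → 4 → 5 → 6 → 7 → 8 → 9 → 10 → 11 → 12 → 13 → 14 → 15 → 16 → 17 → 18 → 19 → 20

Answer: 20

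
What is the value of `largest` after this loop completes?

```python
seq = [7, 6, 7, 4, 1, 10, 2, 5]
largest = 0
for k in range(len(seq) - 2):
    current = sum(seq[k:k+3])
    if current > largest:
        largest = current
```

Max sum of 3-element window in [7, 6, 7, 4, 1, 10, 2, 5]
`largest` takes the values: 0 → 20

Answer: 20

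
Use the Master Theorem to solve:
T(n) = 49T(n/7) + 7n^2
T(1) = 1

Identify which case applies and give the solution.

a=49, b=7, f(n)=7n^2. log_7(49) = 2. Since c=2 = 2, Case 2 applies: T(n) = Θ(n^log_b(a) · log n) = O(n^2 log n).

Answer: O(n^2 log n) - Case 2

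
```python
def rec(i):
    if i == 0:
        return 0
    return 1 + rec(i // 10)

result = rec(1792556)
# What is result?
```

Count of digits of 1792556: 7

Answer: 7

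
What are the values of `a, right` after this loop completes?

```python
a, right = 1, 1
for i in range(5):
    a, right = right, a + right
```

Fibonacci: after 5 iterations
`a, right` takes the values: (1, 1) → (1, 2) → (2, 3) → (3, 5) → (5, 8) → (8, 13)

Answer: 8, 13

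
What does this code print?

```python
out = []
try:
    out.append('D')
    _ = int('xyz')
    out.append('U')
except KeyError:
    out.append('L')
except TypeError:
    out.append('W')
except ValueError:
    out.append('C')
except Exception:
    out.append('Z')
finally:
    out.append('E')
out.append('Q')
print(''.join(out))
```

Execution trace: 'D' (try body) → 'C' (except ValueError) → 'E' (finally) → 'Q' (after the try/except). Output: DCEQ

Answer: DCEQ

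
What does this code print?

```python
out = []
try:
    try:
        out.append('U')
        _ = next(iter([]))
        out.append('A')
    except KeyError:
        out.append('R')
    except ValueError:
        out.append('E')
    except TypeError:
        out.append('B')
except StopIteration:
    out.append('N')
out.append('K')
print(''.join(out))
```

Execution trace: 'U' (try body) → 'N' (outer except StopIteration) → 'K' (after the try/except). Output: UNK

Answer: UNK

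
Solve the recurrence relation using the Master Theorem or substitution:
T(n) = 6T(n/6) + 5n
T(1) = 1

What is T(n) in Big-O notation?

By Master Theorem: a=6, b=6, f(n)=5n. Since log_6(6) = 1 and f(n) = Θ(n^1), Case 2 applies. T(n) = O(n log n).

Answer: O(n log n)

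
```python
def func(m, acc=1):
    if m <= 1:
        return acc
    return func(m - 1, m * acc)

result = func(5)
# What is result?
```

Accumulator trace (n, acc): (5, 1) -> (4, 5) -> (3, 20) -> (2, 60) -> (1, 120) -> return 120

Answer: 120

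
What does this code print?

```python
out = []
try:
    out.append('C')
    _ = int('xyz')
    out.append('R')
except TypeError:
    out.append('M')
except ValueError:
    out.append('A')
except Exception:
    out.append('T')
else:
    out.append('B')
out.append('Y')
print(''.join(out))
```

Execution trace: 'C' (try body) → 'A' (except ValueError) → 'Y' (after the try/except). Output: CAY

Answer: CAY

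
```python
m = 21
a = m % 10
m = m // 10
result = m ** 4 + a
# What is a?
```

Trace:
`m = 21` → m = 21
`a = m % 10` → a = 1
`m = m // 10` → m = 2
`result = m ** 4 + a` → result = 17
So a = 1

Answer: 1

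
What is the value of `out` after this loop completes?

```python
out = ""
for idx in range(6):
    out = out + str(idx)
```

Concatenate digits 0 to 5
`out` takes the values: "" → "0" → "01" → "012" → "0123" → "01234" → "012345"

Answer: "012345"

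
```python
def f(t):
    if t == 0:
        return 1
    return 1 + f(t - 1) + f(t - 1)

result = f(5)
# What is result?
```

f(t) = 1 + 2·f(t-1), f(0)=1. Closed form: (1+1)·2^5 - 1 = 63.

Answer: 63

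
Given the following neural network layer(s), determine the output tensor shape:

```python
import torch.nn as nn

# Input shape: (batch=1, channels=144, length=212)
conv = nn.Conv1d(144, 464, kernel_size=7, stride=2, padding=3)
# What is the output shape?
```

Input: (1, 144, 212) -> Output: (1, 464, 106)

Answer: (1, 464, 106)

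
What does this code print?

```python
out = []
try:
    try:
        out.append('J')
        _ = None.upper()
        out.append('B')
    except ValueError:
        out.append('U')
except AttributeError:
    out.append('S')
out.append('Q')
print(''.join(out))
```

Execution trace: 'J' (try body) → 'S' (outer except AttributeError) → 'Q' (after the try/except). Output: JSQ

Answer: JSQ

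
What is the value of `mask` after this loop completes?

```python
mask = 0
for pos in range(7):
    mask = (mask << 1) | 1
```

Build 7 consecutive 1-bits: 0b1111111
`mask` takes the values: 0 → 1 → 3 → 7 → 15 → 31 → 63 → 127

Answer: 127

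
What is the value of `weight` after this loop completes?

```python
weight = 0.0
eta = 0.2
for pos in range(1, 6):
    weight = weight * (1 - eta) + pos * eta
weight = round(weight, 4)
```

Moving average with lr=0.2
`weight` takes the values: 0.0 → 0.2 → 0.56 → 1.048 → 1.6384 → 2.31072 → 2.3107

Answer: 2.3107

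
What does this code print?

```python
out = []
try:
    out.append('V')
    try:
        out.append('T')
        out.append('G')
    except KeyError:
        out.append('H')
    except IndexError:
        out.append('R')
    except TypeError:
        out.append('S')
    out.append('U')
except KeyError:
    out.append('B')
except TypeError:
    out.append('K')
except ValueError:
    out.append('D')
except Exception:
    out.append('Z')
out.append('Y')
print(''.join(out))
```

Execution trace: 'V' (try body) → 'T' (inner try body) → 'G' (inner try body, no exception) → 'U' (try body, no exception) → 'Y' (after the try/except). Output: VTGUY

Answer: VTGUY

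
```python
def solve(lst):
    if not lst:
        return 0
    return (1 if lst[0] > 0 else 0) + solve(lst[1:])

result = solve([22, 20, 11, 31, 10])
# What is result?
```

Count of positive elements in [22, 20, 11, 31, 10] = 5

Answer: 5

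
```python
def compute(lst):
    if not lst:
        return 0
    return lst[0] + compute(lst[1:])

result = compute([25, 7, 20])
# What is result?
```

25 + 7 + 20 + 0 = 52

Answer: 52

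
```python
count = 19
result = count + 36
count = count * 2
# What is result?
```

Trace:
`count = 19` → count = 19
`result = count + 36` → result = 55
`count = count * 2` → count = 38
So result = 55

Answer: 55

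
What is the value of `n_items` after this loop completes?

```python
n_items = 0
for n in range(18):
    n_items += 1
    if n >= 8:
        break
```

Loop breaks when n reaches 8, n_items is 9
`n_items` takes the values: 0 → 1 → 2 → 3 → 4 → 5 → 6 → 7 → 8 → 9

Answer: 9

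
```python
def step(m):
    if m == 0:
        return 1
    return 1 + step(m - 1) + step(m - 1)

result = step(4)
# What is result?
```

step(m) = 1 + 2·step(m-1), step(0)=1. Closed form: (1+1)·2^4 - 1 = 31.

Answer: 31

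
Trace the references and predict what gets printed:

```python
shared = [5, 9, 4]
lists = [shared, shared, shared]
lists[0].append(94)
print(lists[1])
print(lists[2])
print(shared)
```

Key concept: list of same reference.
Step by step:
`shared = [5, 9, 4]` → shared = [5, 9, 4]
`lists = [shared, shared, shared]` → lists = [[5, 9, 4], [5, 9, 4], [5, 9, 4]]
`lists[0].append(94)` → shared = [5, 9, 4, 94]; lists = [[5, 9, 4, 94], [5, 9, 4, 94], [5, 9, 4, 94]]
`print(lists[1])` → prints [5, 9, 4, 94]
`print(lists[2])` → prints [5, 9, 4, 94]
`print(shared)` → prints [5, 9, 4, 94]

Answer:
[5, 9, 4, 94]
[5, 9, 4, 94]
[5, 9, 4, 94]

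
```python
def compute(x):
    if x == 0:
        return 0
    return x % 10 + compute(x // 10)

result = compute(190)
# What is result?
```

Sum of digits of 190: 0 + 9 + 1 = 10

Answer: 10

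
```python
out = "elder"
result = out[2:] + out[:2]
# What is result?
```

Trace:
`out = "elder"` → out = 'elder'
`result = out[2:] + out[:2]` → result = 'derel'
So result = 'derel'

Answer: 'derel'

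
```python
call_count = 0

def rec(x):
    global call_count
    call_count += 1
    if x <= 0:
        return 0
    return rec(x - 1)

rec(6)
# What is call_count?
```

Linear recursion stepping by 1: 7 calls from x=6 down to ≤0.

Answer: 7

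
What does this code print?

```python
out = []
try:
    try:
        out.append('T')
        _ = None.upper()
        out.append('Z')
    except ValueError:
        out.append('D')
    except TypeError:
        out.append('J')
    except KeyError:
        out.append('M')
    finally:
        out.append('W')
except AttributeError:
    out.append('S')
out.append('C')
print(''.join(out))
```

Execution trace: 'T' (try body) → 'W' (finally) → 'S' (outer except AttributeError) → 'C' (after the try/except). Output: TWSC

Answer: TWSC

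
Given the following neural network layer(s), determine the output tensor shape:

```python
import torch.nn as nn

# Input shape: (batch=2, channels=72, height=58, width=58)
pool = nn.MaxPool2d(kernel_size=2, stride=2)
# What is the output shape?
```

Input: (2, 72, 58, 58) -> Output: (2, 72, 29, 29)

Answer: (2, 72, 29, 29)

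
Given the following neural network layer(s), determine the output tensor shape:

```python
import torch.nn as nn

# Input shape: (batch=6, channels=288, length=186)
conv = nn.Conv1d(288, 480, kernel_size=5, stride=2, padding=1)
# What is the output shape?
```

Input: (6, 288, 186) -> Output: (6, 480, 92)

Answer: (6, 480, 92)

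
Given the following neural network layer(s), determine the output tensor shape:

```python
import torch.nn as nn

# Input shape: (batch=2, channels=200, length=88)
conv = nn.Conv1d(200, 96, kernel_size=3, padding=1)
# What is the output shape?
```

Input: (2, 200, 88) -> Output: (2, 96, 88)

Answer: (2, 96, 88)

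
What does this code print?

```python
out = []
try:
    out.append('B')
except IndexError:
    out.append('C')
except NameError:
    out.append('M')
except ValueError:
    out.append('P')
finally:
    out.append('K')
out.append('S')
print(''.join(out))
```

Execution trace: 'B' (try body, no exception) → 'K' (finally) → 'S' (after the try/except). Output: BKS

Answer: BKS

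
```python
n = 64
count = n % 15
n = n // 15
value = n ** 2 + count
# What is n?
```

Trace:
`n = 64` → n = 64
`count = n % 15` → count = 4
`n = n // 15` → n = 4
`value = n ** 2 + count` → value = 20
So n = 4

Answer: 4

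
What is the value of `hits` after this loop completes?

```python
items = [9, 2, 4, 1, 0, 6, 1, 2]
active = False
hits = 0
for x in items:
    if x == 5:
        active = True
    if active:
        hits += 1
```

Count elements after first 5 in [9, 2, 4, 1, 0, 6, 1, 2]
`hits` takes the values: 0

Answer: 0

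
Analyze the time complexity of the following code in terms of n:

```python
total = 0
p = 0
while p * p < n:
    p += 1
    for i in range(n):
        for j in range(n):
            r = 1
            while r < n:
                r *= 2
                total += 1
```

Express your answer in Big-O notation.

Each loop level contributes: √n × n × n × log n. Multiplying the contributions gives O(n^2√n log n).

Answer: O(n^2√n log n)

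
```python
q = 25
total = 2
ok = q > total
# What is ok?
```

Trace:
`q = 25` → q = 25
`total = 2` → total = 2
`ok = q > total` → ok = True
So ok = True

Answer: True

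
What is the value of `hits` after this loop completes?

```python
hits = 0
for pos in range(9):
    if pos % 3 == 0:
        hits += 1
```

Count numbers divisible by 3 in range(9)
`hits` takes the values: 0 → 1 → 2 → 3

Answer: 3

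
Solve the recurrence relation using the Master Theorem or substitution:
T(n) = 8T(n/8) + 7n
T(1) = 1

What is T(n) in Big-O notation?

By Master Theorem: a=8, b=8, f(n)=7n. Since log_8(8) = 1 and f(n) = Θ(n^1), Case 2 applies. T(n) = O(n log n).

Answer: O(n log n)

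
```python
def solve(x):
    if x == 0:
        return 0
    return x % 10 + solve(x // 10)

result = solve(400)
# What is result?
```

Sum of digits of 400: 0 + 0 + 4 = 4

Answer: 4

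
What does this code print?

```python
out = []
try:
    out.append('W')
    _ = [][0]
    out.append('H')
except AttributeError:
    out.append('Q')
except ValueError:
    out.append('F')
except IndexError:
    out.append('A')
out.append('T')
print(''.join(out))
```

Execution trace: 'W' (try body) → 'A' (except IndexError) → 'T' (after the try/except). Output: WAT

Answer: WAT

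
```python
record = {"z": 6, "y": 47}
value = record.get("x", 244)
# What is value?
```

Trace:
`record = {"z": 6, "y": 47}` → record = {'z': 6, 'y': 47}
`value = record.get("x", 244)` → value = 244
So value = 244

Answer: 244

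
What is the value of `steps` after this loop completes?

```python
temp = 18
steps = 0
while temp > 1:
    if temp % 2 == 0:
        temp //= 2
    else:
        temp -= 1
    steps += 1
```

Steps to reduce 18 to 1
`steps` takes the values: 0 → 1 → 2 → 3 → 4 → 5

Answer: 5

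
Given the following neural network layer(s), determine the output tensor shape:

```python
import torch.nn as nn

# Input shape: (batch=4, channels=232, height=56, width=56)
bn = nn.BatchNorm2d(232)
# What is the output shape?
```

Input: (4, 232, 56, 56) -> Output: (4, 232, 56, 56)

Answer: (4, 232, 56, 56)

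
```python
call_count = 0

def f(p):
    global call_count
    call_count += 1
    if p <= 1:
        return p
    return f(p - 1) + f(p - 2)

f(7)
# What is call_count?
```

Calls(p) = 1 + Calls(p-1) + Calls(p-2); Calls(0)=Calls(1)=1. For p=7 this gives 41.

Answer: 41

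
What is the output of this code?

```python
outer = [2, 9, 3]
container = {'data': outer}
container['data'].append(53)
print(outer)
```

Key concept: dict holds reference to list.
Step by step:
`outer = [2, 9, 3]` → outer = [2, 9, 3]
`container = {'data': outer}` → container = {'data': [2, 9, 3]}
`container['data'].append(53)` → outer = [2, 9, 3, 53]; container = {'data': [2, 9, 3, 53]}
`print(outer)` → prints [2, 9, 3, 53]

Answer: [2, 9, 3, 53]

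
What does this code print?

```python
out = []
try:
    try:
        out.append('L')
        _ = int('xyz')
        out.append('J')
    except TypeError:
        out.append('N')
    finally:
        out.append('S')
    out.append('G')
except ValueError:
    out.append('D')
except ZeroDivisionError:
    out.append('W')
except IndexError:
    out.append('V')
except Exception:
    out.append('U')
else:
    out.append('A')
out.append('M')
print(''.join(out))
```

Execution trace: 'L' (inner try body) → 'S' (inner finally) → 'D' (except ValueError) → 'M' (after the try/except). Output: LSDM

Answer: LSDM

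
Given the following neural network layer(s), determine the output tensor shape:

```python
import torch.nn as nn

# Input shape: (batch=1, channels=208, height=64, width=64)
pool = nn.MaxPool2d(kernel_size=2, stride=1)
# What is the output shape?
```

Input: (1, 208, 64, 64) -> Output: (1, 208, 63, 63)

Answer: (1, 208, 63, 63)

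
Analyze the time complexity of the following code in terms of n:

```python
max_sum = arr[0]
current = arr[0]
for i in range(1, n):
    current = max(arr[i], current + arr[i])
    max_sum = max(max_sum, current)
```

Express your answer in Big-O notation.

This is Kadane's algorithm for maximum subarray. Time complexity: O(n).

Answer: O(n)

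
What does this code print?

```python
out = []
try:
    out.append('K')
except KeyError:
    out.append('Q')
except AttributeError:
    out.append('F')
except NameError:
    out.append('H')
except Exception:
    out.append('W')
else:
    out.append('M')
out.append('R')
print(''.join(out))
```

Execution trace: 'K' (try body, no exception) → 'M' (else) → 'R' (after the try/except). Output: KMR

Answer: KMR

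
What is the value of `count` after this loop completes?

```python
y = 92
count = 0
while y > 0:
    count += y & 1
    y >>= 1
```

Count set bits in 92 (binary: 0b1011100)
`count` takes the values: 0 → 1 → 2 → 3 → 4

Answer: 4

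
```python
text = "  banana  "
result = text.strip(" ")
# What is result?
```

Trace:
`text = "  banana  "` → text = '  banana  '
`result = text.strip(" ")` → result = 'banana'
So result = 'banana'

Answer: 'banana'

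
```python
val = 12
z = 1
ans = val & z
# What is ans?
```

Trace:
`val = 12` → val = 12
`z = 1` → z = 1
`ans = val & z` → ans = 0
So ans = 0

Answer: 0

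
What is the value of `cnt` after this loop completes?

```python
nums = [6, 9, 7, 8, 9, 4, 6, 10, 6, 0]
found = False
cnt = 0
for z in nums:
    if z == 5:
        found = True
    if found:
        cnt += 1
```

Count elements after first 5 in [6, 9, 7, 8, 9, 4, 6, 10, 6, 0]
`cnt` takes the values: 0

Answer: 0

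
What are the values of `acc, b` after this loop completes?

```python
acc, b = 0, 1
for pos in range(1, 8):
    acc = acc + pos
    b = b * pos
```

Sum and factorial of 1 to 7
`acc, b` takes the values: (0, 1) → (1, 1) → (3, 1) → (3, 2) → (6, 2) → (6, 6) → (10, 6) → (10, 24) → (15, 24) → (15, 120) → (21, 120) → (21, 720) → (28, 720) → (28, 5040)

Answer: 28, 5040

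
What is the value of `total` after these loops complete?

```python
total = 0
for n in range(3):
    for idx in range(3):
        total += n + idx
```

Sum of all n+idx for n,idx in 3x3
`total` takes the values: 0 → 1 → 3 → 4 → 6 → 9 → 11 → 14 → 18

Answer: 18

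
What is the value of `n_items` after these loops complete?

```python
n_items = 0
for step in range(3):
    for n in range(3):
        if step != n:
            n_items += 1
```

3² - 3 (exclude diagonal)
`n_items` takes the values: 0 → 1 → 2 → 3 → 4 → 5 → 6

Answer: 6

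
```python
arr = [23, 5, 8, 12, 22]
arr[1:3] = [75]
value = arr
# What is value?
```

Trace:
`arr = [23, 5, 8, 12, 22]` → arr = [23, 5, 8, 12, 22]
`arr[1:3] = [75]` → arr = [23, 75, 12, 22]
`value = arr` → value = [23, 75, 12, 22]
So value = [23, 75, 12, 22]

Answer: [23, 75, 12, 22]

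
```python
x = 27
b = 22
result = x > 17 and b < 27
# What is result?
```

Trace:
`x = 27` → x = 27
`b = 22` → b = 22
`result = x > 17 and b < 27` → result = True
So result = True

Answer: True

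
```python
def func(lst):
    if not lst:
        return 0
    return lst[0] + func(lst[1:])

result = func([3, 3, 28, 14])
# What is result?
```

3 + 3 + 28 + 14 + 0 = 48

Answer: 48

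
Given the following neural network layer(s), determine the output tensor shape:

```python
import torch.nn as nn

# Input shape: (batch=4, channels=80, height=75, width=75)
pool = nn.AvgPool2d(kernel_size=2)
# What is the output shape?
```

Input: (4, 80, 75, 75) -> Output: (4, 80, 37, 37)

Answer: (4, 80, 37, 37)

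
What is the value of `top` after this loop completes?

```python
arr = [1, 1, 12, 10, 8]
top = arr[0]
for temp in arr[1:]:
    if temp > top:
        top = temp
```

Maximum of [1, 1, 12, 10, 8]
`top` takes the values: 1 → 12

Answer: 12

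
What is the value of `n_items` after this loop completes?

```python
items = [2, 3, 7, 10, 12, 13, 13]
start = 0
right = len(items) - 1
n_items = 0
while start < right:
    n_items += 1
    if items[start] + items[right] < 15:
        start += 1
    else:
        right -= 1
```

Steps to find pair summing to 15
`n_items` takes the values: 0 → 1 → 2 → 3 → 4 → 5 → 6

Answer: 6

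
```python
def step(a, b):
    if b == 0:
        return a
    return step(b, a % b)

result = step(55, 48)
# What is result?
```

step(55, 48) -> step(48, 7) -> step(7, 6) -> step(6, 1) -> step(1, 0) -> 1

Answer: 1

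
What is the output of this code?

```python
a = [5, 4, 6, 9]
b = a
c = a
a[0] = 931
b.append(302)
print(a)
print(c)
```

Key concept: multiple aliases.
Step by step:
`a = [5, 4, 6, 9]` → a = [5, 4, 6, 9]
`b = a` → b = [5, 4, 6, 9] (same object as a)
`c = a` → c = [5, 4, 6, 9] (same object as a, b)
`a[0] = 931` → a = [931, 4, 6, 9] (same object as b, c); b = [931, 4, 6, 9] (same object as a, c); c = [931, 4, 6, 9] (same object as a, b)
`b.append(302)` → a = [931, 4, 6, 9, 302] (same object as b, c); b = [931, 4, 6, 9, 302] (same object as a, c); c = [931, 4, 6, 9, 302] (same object as a, b)
`print(a)` → prints [931, 4, 6, 9, 302]
`print(c)` → prints [931, 4, 6, 9, 302]

Answer:
[931, 4, 6, 9, 302]
[931, 4, 6, 9, 302]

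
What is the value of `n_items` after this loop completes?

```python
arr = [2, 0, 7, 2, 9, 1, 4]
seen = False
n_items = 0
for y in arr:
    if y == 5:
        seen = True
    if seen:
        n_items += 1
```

Count elements after first 5 in [2, 0, 7, 2, 9, 1, 4]
`n_items` takes the values: 0

Answer: 0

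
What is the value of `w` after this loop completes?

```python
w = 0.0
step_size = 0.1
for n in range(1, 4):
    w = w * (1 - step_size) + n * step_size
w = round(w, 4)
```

Moving average with lr=0.1
`w` takes the values: 0.0 → 0.1 → 0.29 → 0.561

Answer: 0.561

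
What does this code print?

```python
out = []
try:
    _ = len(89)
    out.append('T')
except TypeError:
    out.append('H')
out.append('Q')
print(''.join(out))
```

Execution trace: 'H' (except TypeError) → 'Q' (after the try/except). Output: HQ

Answer: HQ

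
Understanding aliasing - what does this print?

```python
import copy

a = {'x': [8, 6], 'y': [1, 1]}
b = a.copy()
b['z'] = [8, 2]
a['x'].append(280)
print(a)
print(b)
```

Key concept: shallow copy of dict with mutable values.
Step by step:
`a = {'x': [8, 6], 'y': [1, 1]}` → a = {'x': [8, 6], 'y': [1, 1]}
`b = a.copy()` → b = {'x': [8, 6], 'y': [1, 1]}
`b['z'] = [8, 2]` → b = {'x': [8, 6], 'y': [1, 1], 'z': [8, 2]}
`a['x'].append(280)` → a = {'x': [8, 6, 280], 'y': [1, 1]}; b = {'x': [8, 6, 280], 'y': [1, 1], 'z': [8, 2]}
`print(a)` → prints {'x': [8, 6, 280], 'y': [1, 1]}
`print(b)` → prints {'x': [8, 6, 280], 'y': [1, 1], 'z': [8, 2]}

Answer:
{'x': [8, 6, 280], 'y': [1, 1]}
{'x': [8, 6, 280], 'y': [1, 1], 'z': [8, 2]}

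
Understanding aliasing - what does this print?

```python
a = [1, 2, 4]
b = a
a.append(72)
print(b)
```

Key concept: basic list aliasing.
Step by step:
`a = [1, 2, 4]` → a = [1, 2, 4]
`b = a` → b = [1, 2, 4] (same object as a)
`a.append(72)` → a = [1, 2, 4, 72] (same object as b); b = [1, 2, 4, 72] (same object as a)
`print(b)` → prints [1, 2, 4, 72]

Answer: [1, 2, 4, 72]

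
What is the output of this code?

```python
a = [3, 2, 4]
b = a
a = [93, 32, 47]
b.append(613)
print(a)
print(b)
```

Key concept: rebinding vs mutation: a is rebound to a new list, b still points at the original.
Step by step:
`a = [3, 2, 4]` → a = [3, 2, 4]
`b = a` → b = [3, 2, 4] (same object as a)
`a = [93, 32, 47]` → a = [93, 32, 47]
`b.append(613)` → b = [3, 2, 4, 613]
`print(a)` → prints [93, 32, 47]
`print(b)` → prints [3, 2, 4, 613]

Answer:
[93, 32, 47]
[3, 2, 4, 613]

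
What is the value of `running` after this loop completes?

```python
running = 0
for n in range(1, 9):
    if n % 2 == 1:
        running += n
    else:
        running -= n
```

Add odd, subtract even
`running` takes the values: 0 → 1 → -1 → 2 → -2 → 3 → -3 → 4 → -4

Answer: -4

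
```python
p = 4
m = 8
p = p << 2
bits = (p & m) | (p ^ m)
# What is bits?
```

Trace:
`p = 4` → p = 4
`m = 8` → m = 8
`p = p << 2` → p = 16
`bits = (p & m) | (p ^ m)` → bits = 24
So bits = 24

Answer: 24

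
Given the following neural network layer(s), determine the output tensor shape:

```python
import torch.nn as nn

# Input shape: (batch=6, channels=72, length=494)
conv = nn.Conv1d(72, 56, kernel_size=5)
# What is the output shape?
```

Input: (6, 72, 494) -> Output: (6, 56, 490)

Answer: (6, 56, 490)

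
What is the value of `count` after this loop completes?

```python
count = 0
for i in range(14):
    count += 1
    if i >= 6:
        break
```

Loop breaks when i reaches 6, count is 7
`count` takes the values: 0 → 1 → 2 → 3 → 4 → 5 → 6 → 7

Answer: 7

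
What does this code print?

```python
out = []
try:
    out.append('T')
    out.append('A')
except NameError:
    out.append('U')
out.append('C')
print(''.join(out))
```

Execution trace: 'T' (try body) → 'A' (try body, no exception) → 'C' (after the try/except). Output: TAC

Answer: TAC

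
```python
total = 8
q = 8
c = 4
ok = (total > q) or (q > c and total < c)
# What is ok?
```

Trace:
`total = 8` → total = 8
`q = 8` → q = 8
`c = 4` → c = 4
`ok = (total > q) or (q > c and total < c)` → ok = False
So ok = False

Answer: False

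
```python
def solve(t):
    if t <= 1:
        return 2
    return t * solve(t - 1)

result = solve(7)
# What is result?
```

solve(7) = 7 * 6 * 5 * 4 * 3 * 2 * 2 = 10080

Answer: 10080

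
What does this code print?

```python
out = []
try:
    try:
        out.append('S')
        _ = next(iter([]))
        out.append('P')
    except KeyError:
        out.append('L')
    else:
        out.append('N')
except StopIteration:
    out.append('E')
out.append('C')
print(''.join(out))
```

Execution trace: 'S' (try body) → 'E' (outer except StopIteration) → 'C' (after the try/except). Output: SEC

Answer: SEC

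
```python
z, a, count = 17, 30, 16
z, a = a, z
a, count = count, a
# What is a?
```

Trace:
`z, a, count = 17, 30, 16` → z = 17; a = 30; count = 16
`z, a = a, z` → z = 30; a = 17
`a, count = count, a` → a = 16; count = 17
So a = 16

Answer: 16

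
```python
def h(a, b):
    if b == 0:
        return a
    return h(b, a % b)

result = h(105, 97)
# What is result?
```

h(105, 97) -> h(97, 8) -> h(8, 1) -> h(1, 0) -> 1

Answer: 1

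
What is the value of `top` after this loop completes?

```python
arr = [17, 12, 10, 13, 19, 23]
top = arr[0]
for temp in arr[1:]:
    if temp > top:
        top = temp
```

Maximum of [17, 12, 10, 13, 19, 23]
`top` takes the values: 17 → 19 → 23

Answer: 23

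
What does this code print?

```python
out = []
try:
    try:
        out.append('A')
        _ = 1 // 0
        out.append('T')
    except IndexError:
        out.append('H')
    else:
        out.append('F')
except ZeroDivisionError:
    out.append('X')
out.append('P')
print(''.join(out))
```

Execution trace: 'A' (try body) → 'X' (outer except ZeroDivisionError) → 'P' (after the try/except). Output: AXP

Answer: AXP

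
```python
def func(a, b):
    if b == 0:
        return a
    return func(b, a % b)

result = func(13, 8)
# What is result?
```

func(13, 8) -> func(8, 5) -> func(5, 3) -> func(3, 2) -> func(2, 1) -> func(1, 0) -> 1

Answer: 1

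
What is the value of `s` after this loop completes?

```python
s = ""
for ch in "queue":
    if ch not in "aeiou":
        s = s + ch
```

Remove vowels from 'queue'
`s` takes the values: "" → "q"

Answer: "q"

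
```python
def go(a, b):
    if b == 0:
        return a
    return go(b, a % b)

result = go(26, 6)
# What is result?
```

go(26, 6) -> go(6, 2) -> go(2, 0) -> 2

Answer: 2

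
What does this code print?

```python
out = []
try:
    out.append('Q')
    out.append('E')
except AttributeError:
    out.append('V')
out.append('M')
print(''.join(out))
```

Execution trace: 'Q' (try body) → 'E' (try body, no exception) → 'M' (after the try/except). Output: QEM

Answer: QEM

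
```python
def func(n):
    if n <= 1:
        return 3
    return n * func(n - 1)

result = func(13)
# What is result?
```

func(13) = 13 * 12 * 11 * 10 * 9 * 8 * 7 * 6 * 5 * 4 * 3 * 2 * 3 = 18681062400

Answer: 18681062400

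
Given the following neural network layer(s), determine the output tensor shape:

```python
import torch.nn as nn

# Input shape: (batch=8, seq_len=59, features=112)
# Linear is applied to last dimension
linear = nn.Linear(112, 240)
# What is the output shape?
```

Input: (8, 59, 112) -> Output: (8, 59, 240)

Answer: (8, 59, 240)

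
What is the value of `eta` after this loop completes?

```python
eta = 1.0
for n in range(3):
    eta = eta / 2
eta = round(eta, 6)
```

Halving LR 3 times: 1 / 2^3
`eta` takes the values: 1.0 → 0.5 → 0.25 → 0.125

Answer: 0.125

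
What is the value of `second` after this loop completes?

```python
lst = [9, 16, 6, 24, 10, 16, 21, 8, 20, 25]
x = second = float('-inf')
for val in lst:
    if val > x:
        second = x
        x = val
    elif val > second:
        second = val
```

Second largest (with repeats) in [9, 16, 6, 24, 10, 16, 21, 8, 20, 25]
`second` takes the values: -inf → 9 → 16 → 21 → 24

Answer: 24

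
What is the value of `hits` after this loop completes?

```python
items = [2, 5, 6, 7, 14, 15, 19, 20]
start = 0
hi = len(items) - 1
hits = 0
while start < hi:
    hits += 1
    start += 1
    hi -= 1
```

Iterations until pointers meet (list length 8)
`hits` takes the values: 0 → 1 → 2 → 3 → 4

Answer: 4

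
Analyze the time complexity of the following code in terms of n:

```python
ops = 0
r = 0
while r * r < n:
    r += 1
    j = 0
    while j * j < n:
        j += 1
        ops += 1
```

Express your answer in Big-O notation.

Each loop level contributes: √n × √n. Multiplying the contributions gives O(n).

Answer: O(n)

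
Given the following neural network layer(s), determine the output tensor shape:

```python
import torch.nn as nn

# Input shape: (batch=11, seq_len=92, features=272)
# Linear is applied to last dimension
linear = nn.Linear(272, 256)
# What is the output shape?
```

Input: (11, 92, 272) -> Output: (11, 92, 256)

Answer: (11, 92, 256)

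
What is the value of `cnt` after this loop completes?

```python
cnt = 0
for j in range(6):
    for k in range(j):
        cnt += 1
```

Triangle number: 0+1+2+...+5
`cnt` takes the values: 0 → 1 → 2 → 3 → 4 → 5 → 6 → 7 → 8 → 9 → 10 → 11 → 12 → 13 → 14 → 15

Answer: 15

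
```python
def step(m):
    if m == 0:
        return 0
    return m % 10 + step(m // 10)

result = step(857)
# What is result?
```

Sum of digits of 857: 7 + 5 + 8 = 20

Answer: 20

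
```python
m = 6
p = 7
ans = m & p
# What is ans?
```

Trace:
`m = 6` → m = 6
`p = 7` → p = 7
`ans = m & p` → ans = 6
So ans = 6

Answer: 6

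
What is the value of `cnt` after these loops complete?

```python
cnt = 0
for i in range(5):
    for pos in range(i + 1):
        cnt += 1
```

Triangle: 1 + 2 + ... + 5
`cnt` takes the values: 0 → 1 → 2 → 3 → 4 → 5 → 6 → 7 → 8 → 9 → 10 → 11 → 12 → 13 → 14 → 15

Answer: 15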